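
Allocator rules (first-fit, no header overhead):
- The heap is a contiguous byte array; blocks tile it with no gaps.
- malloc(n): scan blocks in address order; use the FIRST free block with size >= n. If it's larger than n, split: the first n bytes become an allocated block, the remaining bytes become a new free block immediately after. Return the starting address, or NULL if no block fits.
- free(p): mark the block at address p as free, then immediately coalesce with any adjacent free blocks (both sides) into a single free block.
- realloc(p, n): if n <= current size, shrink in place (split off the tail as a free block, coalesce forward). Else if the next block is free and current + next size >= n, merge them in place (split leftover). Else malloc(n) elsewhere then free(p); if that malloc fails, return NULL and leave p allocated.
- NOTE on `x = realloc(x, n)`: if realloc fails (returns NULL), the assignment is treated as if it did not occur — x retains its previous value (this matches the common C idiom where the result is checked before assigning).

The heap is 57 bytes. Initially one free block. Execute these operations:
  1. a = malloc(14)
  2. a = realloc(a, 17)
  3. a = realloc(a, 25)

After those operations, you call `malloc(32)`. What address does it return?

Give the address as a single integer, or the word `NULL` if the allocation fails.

Answer: 25

Derivation:
Op 1: a = malloc(14) -> a = 0; heap: [0-13 ALLOC][14-56 FREE]
Op 2: a = realloc(a, 17) -> a = 0; heap: [0-16 ALLOC][17-56 FREE]
Op 3: a = realloc(a, 25) -> a = 0; heap: [0-24 ALLOC][25-56 FREE]
malloc(32): first-fit scan over [0-24 ALLOC][25-56 FREE] -> 25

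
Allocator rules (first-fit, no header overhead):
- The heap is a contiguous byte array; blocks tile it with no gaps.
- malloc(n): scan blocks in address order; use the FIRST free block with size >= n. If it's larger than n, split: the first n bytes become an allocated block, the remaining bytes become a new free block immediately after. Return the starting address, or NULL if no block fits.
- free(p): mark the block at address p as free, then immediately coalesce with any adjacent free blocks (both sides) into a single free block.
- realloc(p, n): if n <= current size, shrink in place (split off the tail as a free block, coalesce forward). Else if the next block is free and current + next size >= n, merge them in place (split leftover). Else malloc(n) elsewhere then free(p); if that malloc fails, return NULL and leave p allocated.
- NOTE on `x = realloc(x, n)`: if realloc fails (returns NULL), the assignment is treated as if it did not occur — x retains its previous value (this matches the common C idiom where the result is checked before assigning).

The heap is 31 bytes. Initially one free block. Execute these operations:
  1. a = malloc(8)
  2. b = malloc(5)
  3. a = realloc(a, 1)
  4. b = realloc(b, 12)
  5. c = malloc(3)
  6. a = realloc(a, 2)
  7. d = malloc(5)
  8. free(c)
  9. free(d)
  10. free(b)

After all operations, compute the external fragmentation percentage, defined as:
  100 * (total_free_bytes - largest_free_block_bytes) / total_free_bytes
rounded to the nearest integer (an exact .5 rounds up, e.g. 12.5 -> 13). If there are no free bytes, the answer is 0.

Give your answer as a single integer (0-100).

Answer: 14

Derivation:
Op 1: a = malloc(8) -> a = 0; heap: [0-7 ALLOC][8-30 FREE]
Op 2: b = malloc(5) -> b = 8; heap: [0-7 ALLOC][8-12 ALLOC][13-30 FREE]
Op 3: a = realloc(a, 1) -> a = 0; heap: [0-0 ALLOC][1-7 FREE][8-12 ALLOC][13-30 FREE]
Op 4: b = realloc(b, 12) -> b = 8; heap: [0-0 ALLOC][1-7 FREE][8-19 ALLOC][20-30 FREE]
Op 5: c = malloc(3) -> c = 1; heap: [0-0 ALLOC][1-3 ALLOC][4-7 FREE][8-19 ALLOC][20-30 FREE]
Op 6: a = realloc(a, 2) -> a = 4; heap: [0-0 FREE][1-3 ALLOC][4-5 ALLOC][6-7 FREE][8-19 ALLOC][20-30 FREE]
Op 7: d = malloc(5) -> d = 20; heap: [0-0 FREE][1-3 ALLOC][4-5 ALLOC][6-7 FREE][8-19 ALLOC][20-24 ALLOC][25-30 FREE]
Op 8: free(c) -> (freed c); heap: [0-3 FREE][4-5 ALLOC][6-7 FREE][8-19 ALLOC][20-24 ALLOC][25-30 FREE]
Op 9: free(d) -> (freed d); heap: [0-3 FREE][4-5 ALLOC][6-7 FREE][8-19 ALLOC][20-30 FREE]
Op 10: free(b) -> (freed b); heap: [0-3 FREE][4-5 ALLOC][6-30 FREE]
Free blocks: [4 25] total_free=29 largest=25 -> 100*(29-25)/29 = 400/29 ≈ 13.793 -> rounds to 14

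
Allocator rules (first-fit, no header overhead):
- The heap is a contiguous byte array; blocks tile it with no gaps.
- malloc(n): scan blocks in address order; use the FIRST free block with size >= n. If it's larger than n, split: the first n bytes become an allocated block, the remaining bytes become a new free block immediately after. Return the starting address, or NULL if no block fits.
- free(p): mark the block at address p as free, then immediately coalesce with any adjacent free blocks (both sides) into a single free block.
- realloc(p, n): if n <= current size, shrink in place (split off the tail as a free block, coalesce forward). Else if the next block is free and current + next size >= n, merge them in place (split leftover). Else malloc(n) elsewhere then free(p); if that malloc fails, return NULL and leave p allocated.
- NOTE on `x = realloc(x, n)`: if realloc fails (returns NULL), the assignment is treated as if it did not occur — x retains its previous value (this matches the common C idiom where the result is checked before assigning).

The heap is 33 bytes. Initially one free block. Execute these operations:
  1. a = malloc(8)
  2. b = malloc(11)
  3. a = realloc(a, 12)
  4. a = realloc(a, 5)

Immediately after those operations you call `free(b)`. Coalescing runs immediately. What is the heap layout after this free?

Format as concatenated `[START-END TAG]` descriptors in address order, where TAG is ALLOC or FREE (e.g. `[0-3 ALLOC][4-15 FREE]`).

Op 1: a = malloc(8) -> a = 0; heap: [0-7 ALLOC][8-32 FREE]
Op 2: b = malloc(11) -> b = 8; heap: [0-7 ALLOC][8-18 ALLOC][19-32 FREE]
Op 3: a = realloc(a, 12) -> a = 19; heap: [0-7 FREE][8-18 ALLOC][19-30 ALLOC][31-32 FREE]
Op 4: a = realloc(a, 5) -> a = 19; heap: [0-7 FREE][8-18 ALLOC][19-23 ALLOC][24-32 FREE]
free(b): b = 8 -> block [8-18 ALLOC]; mark free, coalesce with adjacent free neighbors -> [0-18 FREE][19-23 ALLOC][24-32 FREE]

Answer: [0-18 FREE][19-23 ALLOC][24-32 FREE]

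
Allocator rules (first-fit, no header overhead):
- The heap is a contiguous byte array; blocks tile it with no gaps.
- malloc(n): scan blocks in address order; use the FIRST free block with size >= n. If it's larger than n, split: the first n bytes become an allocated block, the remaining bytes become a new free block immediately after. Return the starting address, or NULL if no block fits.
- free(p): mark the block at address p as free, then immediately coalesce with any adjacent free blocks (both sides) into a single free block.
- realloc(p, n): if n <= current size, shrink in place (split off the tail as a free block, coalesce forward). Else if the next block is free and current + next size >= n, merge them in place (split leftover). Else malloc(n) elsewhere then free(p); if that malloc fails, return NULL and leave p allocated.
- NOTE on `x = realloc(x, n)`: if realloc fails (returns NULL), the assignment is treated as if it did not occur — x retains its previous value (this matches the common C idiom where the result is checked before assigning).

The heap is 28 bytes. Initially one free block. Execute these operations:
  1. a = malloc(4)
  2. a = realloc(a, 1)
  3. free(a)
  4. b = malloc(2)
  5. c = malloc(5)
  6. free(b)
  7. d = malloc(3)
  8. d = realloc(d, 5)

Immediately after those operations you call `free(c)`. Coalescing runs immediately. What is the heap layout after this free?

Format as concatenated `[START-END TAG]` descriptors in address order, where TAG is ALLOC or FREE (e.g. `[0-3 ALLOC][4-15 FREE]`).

Answer: [0-6 FREE][7-11 ALLOC][12-27 FREE]

Derivation:
Op 1: a = malloc(4) -> a = 0; heap: [0-3 ALLOC][4-27 FREE]
Op 2: a = realloc(a, 1) -> a = 0; heap: [0-0 ALLOC][1-27 FREE]
Op 3: free(a) -> (freed a); heap: [0-27 FREE]
Op 4: b = malloc(2) -> b = 0; heap: [0-1 ALLOC][2-27 FREE]
Op 5: c = malloc(5) -> c = 2; heap: [0-1 ALLOC][2-6 ALLOC][7-27 FREE]
Op 6: free(b) -> (freed b); heap: [0-1 FREE][2-6 ALLOC][7-27 FREE]
Op 7: d = malloc(3) -> d = 7; heap: [0-1 FREE][2-6 ALLOC][7-9 ALLOC][10-27 FREE]
Op 8: d = realloc(d, 5) -> d = 7; heap: [0-1 FREE][2-6 ALLOC][7-11 ALLOC][12-27 FREE]
free(c): c = 2 -> block [2-6 ALLOC]; mark free, coalesce with adjacent free neighbors -> [0-6 FREE][7-11 ALLOC][12-27 FREE]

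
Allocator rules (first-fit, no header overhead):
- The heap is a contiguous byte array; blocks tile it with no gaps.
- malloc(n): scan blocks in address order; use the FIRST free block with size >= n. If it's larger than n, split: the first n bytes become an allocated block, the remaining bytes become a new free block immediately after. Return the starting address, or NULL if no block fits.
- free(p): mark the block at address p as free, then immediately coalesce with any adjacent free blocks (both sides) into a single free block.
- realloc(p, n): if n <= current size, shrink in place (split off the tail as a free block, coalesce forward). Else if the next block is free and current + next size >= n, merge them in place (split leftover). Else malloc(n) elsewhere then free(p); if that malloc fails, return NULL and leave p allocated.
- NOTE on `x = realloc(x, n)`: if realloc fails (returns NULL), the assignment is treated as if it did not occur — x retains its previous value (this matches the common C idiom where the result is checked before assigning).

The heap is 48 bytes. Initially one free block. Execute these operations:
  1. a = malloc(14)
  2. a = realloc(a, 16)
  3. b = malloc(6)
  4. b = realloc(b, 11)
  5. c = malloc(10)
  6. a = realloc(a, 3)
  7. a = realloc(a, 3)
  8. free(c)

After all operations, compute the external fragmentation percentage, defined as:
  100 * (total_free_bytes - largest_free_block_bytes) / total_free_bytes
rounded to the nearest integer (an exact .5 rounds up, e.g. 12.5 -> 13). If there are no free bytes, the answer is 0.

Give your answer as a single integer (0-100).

Op 1: a = malloc(14) -> a = 0; heap: [0-13 ALLOC][14-47 FREE]
Op 2: a = realloc(a, 16) -> a = 0; heap: [0-15 ALLOC][16-47 FREE]
Op 3: b = malloc(6) -> b = 16; heap: [0-15 ALLOC][16-21 ALLOC][22-47 FREE]
Op 4: b = realloc(b, 11) -> b = 16; heap: [0-15 ALLOC][16-26 ALLOC][27-47 FREE]
Op 5: c = malloc(10) -> c = 27; heap: [0-15 ALLOC][16-26 ALLOC][27-36 ALLOC][37-47 FREE]
Op 6: a = realloc(a, 3) -> a = 0; heap: [0-2 ALLOC][3-15 FREE][16-26 ALLOC][27-36 ALLOC][37-47 FREE]
Op 7: a = realloc(a, 3) -> a = 0; heap: [0-2 ALLOC][3-15 FREE][16-26 ALLOC][27-36 ALLOC][37-47 FREE]
Op 8: free(c) -> (freed c); heap: [0-2 ALLOC][3-15 FREE][16-26 ALLOC][27-47 FREE]
Free blocks: [13 21] total_free=34 largest=21 -> 100*(34-21)/34 = 1300/34 ≈ 38.235 -> rounds to 38

Answer: 38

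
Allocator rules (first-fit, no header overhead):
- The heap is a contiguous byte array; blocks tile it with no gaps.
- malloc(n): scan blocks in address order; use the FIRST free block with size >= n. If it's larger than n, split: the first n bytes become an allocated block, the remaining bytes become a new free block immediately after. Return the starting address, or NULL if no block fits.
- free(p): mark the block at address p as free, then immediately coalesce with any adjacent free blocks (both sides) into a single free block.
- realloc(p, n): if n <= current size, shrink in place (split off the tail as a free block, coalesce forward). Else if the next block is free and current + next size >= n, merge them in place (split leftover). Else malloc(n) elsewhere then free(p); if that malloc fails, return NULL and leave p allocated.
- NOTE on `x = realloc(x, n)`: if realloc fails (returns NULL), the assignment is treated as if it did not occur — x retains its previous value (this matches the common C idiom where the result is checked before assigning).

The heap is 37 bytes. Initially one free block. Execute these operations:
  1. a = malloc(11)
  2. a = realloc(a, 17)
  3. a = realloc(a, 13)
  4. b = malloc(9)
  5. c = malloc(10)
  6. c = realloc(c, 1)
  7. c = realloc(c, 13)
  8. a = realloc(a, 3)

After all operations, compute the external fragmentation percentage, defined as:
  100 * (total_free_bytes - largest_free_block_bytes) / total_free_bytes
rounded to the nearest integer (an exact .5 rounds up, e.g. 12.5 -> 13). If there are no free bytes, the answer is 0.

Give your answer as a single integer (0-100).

Op 1: a = malloc(11) -> a = 0; heap: [0-10 ALLOC][11-36 FREE]
Op 2: a = realloc(a, 17) -> a = 0; heap: [0-16 ALLOC][17-36 FREE]
Op 3: a = realloc(a, 13) -> a = 0; heap: [0-12 ALLOC][13-36 FREE]
Op 4: b = malloc(9) -> b = 13; heap: [0-12 ALLOC][13-21 ALLOC][22-36 FREE]
Op 5: c = malloc(10) -> c = 22; heap: [0-12 ALLOC][13-21 ALLOC][22-31 ALLOC][32-36 FREE]
Op 6: c = realloc(c, 1) -> c = 22; heap: [0-12 ALLOC][13-21 ALLOC][22-22 ALLOC][23-36 FREE]
Op 7: c = realloc(c, 13) -> c = 22; heap: [0-12 ALLOC][13-21 ALLOC][22-34 ALLOC][35-36 FREE]
Op 8: a = realloc(a, 3) -> a = 0; heap: [0-2 ALLOC][3-12 FREE][13-21 ALLOC][22-34 ALLOC][35-36 FREE]
Free blocks: [10 2] total_free=12 largest=10 -> 100*(12-10)/12 = 200/12 ≈ 16.667 -> rounds to 17

Answer: 17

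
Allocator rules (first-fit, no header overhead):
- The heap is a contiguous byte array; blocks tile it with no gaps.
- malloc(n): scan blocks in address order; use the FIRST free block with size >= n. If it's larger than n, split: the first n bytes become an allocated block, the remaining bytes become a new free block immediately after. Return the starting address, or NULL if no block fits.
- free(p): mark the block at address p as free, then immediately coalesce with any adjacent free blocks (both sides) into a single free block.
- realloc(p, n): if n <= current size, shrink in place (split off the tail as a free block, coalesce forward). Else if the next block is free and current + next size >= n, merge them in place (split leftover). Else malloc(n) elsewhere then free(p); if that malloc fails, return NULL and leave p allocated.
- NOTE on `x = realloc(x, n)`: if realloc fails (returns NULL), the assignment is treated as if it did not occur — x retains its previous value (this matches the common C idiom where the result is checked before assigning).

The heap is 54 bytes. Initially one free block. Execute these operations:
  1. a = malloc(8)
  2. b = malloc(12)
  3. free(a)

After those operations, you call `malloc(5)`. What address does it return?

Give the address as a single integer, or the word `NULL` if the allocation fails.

Answer: 0

Derivation:
Op 1: a = malloc(8) -> a = 0; heap: [0-7 ALLOC][8-53 FREE]
Op 2: b = malloc(12) -> b = 8; heap: [0-7 ALLOC][8-19 ALLOC][20-53 FREE]
Op 3: free(a) -> (freed a); heap: [0-7 FREE][8-19 ALLOC][20-53 FREE]
malloc(5): first-fit scan over [0-7 FREE][8-19 ALLOC][20-53 FREE] -> 0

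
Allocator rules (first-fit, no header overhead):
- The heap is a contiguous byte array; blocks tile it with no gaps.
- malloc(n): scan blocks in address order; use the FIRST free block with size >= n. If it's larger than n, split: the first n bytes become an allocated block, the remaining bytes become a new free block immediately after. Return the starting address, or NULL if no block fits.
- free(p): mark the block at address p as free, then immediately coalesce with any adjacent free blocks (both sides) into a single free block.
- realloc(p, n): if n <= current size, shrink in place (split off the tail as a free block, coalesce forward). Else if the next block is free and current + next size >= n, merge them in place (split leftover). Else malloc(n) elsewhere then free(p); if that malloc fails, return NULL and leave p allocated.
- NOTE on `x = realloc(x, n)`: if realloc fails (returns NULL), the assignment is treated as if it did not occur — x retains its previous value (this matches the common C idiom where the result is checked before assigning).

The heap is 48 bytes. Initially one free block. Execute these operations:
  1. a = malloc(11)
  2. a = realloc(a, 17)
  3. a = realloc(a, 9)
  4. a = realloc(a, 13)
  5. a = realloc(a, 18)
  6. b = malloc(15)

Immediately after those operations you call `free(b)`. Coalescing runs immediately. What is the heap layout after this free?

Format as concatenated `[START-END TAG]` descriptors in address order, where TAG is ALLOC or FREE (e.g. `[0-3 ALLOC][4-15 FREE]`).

Answer: [0-17 ALLOC][18-47 FREE]

Derivation:
Op 1: a = malloc(11) -> a = 0; heap: [0-10 ALLOC][11-47 FREE]
Op 2: a = realloc(a, 17) -> a = 0; heap: [0-16 ALLOC][17-47 FREE]
Op 3: a = realloc(a, 9) -> a = 0; heap: [0-8 ALLOC][9-47 FREE]
Op 4: a = realloc(a, 13) -> a = 0; heap: [0-12 ALLOC][13-47 FREE]
Op 5: a = realloc(a, 18) -> a = 0; heap: [0-17 ALLOC][18-47 FREE]
Op 6: b = malloc(15) -> b = 18; heap: [0-17 ALLOC][18-32 ALLOC][33-47 FREE]
free(b): b = 18 -> block [18-32 ALLOC]; mark free, coalesce with adjacent free neighbors -> [0-17 ALLOC][18-47 FREE]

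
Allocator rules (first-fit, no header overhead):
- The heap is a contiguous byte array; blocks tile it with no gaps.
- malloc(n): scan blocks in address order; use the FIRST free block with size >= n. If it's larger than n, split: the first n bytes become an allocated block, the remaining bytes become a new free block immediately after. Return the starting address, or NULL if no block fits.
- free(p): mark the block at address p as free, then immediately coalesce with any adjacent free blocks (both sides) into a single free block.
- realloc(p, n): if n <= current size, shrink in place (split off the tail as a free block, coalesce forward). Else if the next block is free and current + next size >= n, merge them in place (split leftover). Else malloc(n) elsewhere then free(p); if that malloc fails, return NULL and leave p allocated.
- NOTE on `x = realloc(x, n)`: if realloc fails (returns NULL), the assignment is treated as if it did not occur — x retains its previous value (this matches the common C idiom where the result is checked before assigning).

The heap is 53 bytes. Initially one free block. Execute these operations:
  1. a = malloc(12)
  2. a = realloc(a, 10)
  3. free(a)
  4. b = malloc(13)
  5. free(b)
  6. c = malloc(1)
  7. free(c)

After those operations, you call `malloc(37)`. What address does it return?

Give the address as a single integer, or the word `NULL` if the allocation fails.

Answer: 0

Derivation:
Op 1: a = malloc(12) -> a = 0; heap: [0-11 ALLOC][12-52 FREE]
Op 2: a = realloc(a, 10) -> a = 0; heap: [0-9 ALLOC][10-52 FREE]
Op 3: free(a) -> (freed a); heap: [0-52 FREE]
Op 4: b = malloc(13) -> b = 0; heap: [0-12 ALLOC][13-52 FREE]
Op 5: free(b) -> (freed b); heap: [0-52 FREE]
Op 6: c = malloc(1) -> c = 0; heap: [0-0 ALLOC][1-52 FREE]
Op 7: free(c) -> (freed c); heap: [0-52 FREE]
malloc(37): first-fit scan over [0-52 FREE] -> 0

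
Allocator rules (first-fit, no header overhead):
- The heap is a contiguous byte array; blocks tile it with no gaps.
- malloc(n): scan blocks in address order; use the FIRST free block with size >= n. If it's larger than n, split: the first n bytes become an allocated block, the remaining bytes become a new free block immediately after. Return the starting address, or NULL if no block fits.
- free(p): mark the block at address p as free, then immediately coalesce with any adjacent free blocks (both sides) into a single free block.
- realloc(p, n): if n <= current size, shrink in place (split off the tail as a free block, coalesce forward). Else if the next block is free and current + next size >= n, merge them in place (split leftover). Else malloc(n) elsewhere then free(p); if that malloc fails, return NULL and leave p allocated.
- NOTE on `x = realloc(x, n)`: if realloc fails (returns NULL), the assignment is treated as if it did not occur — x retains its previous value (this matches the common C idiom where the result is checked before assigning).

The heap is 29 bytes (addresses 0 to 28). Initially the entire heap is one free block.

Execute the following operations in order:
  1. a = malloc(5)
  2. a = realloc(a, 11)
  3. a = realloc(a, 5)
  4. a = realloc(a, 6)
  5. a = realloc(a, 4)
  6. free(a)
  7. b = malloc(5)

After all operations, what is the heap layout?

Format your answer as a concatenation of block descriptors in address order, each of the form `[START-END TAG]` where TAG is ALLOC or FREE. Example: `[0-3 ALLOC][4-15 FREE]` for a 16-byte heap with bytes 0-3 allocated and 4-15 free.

Op 1: a = malloc(5) -> a = 0; heap: [0-4 ALLOC][5-28 FREE]
Op 2: a = realloc(a, 11) -> a = 0; heap: [0-10 ALLOC][11-28 FREE]
Op 3: a = realloc(a, 5) -> a = 0; heap: [0-4 ALLOC][5-28 FREE]
Op 4: a = realloc(a, 6) -> a = 0; heap: [0-5 ALLOC][6-28 FREE]
Op 5: a = realloc(a, 4) -> a = 0; heap: [0-3 ALLOC][4-28 FREE]
Op 6: free(a) -> (freed a); heap: [0-28 FREE]
Op 7: b = malloc(5) -> b = 0; heap: [0-4 ALLOC][5-28 FREE]

Answer: [0-4 ALLOC][5-28 FREE]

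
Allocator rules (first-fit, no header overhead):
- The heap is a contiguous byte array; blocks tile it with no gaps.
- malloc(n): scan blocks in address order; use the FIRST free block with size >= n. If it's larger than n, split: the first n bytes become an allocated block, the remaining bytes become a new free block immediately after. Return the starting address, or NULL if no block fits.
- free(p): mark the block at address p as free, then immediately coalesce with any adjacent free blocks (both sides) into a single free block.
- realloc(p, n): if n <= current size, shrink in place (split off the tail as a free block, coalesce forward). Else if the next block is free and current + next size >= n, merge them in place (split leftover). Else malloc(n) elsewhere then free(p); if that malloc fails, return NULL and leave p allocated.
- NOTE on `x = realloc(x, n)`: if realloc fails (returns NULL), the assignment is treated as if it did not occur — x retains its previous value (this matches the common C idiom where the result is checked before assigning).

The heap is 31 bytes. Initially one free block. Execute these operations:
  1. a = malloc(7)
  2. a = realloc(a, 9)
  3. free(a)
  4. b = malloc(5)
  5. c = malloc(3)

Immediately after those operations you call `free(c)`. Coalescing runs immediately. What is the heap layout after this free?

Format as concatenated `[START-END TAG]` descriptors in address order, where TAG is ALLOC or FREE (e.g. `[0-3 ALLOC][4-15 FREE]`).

Op 1: a = malloc(7) -> a = 0; heap: [0-6 ALLOC][7-30 FREE]
Op 2: a = realloc(a, 9) -> a = 0; heap: [0-8 ALLOC][9-30 FREE]
Op 3: free(a) -> (freed a); heap: [0-30 FREE]
Op 4: b = malloc(5) -> b = 0; heap: [0-4 ALLOC][5-30 FREE]
Op 5: c = malloc(3) -> c = 5; heap: [0-4 ALLOC][5-7 ALLOC][8-30 FREE]
free(c): c = 5 -> block [5-7 ALLOC]; mark free, coalesce with adjacent free neighbors -> [0-4 ALLOC][5-30 FREE]

Answer: [0-4 ALLOC][5-30 FREE]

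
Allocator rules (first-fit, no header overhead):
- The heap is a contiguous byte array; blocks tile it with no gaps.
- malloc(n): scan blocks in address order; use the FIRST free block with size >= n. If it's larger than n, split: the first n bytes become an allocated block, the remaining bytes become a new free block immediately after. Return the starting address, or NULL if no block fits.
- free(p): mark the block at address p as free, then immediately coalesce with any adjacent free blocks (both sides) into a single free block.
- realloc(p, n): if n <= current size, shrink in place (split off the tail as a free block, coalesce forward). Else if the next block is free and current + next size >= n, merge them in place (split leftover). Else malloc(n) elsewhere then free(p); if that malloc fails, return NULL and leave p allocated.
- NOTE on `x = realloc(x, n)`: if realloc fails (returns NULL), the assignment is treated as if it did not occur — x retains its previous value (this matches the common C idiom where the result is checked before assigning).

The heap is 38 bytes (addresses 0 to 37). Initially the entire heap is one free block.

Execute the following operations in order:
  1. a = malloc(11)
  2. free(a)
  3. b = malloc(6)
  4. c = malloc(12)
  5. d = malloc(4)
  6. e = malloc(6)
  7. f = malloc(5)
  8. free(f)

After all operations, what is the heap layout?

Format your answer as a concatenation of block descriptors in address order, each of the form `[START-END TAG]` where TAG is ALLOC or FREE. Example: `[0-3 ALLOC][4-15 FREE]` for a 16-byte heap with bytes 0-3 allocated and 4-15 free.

Answer: [0-5 ALLOC][6-17 ALLOC][18-21 ALLOC][22-27 ALLOC][28-37 FREE]

Derivation:
Op 1: a = malloc(11) -> a = 0; heap: [0-10 ALLOC][11-37 FREE]
Op 2: free(a) -> (freed a); heap: [0-37 FREE]
Op 3: b = malloc(6) -> b = 0; heap: [0-5 ALLOC][6-37 FREE]
Op 4: c = malloc(12) -> c = 6; heap: [0-5 ALLOC][6-17 ALLOC][18-37 FREE]
Op 5: d = malloc(4) -> d = 18; heap: [0-5 ALLOC][6-17 ALLOC][18-21 ALLOC][22-37 FREE]
Op 6: e = malloc(6) -> e = 22; heap: [0-5 ALLOC][6-17 ALLOC][18-21 ALLOC][22-27 ALLOC][28-37 FREE]
Op 7: f = malloc(5) -> f = 28; heap: [0-5 ALLOC][6-17 ALLOC][18-21 ALLOC][22-27 ALLOC][28-32 ALLOC][33-37 FREE]
Op 8: free(f) -> (freed f); heap: [0-5 ALLOC][6-17 ALLOC][18-21 ALLOC][22-27 ALLOC][28-37 FREE]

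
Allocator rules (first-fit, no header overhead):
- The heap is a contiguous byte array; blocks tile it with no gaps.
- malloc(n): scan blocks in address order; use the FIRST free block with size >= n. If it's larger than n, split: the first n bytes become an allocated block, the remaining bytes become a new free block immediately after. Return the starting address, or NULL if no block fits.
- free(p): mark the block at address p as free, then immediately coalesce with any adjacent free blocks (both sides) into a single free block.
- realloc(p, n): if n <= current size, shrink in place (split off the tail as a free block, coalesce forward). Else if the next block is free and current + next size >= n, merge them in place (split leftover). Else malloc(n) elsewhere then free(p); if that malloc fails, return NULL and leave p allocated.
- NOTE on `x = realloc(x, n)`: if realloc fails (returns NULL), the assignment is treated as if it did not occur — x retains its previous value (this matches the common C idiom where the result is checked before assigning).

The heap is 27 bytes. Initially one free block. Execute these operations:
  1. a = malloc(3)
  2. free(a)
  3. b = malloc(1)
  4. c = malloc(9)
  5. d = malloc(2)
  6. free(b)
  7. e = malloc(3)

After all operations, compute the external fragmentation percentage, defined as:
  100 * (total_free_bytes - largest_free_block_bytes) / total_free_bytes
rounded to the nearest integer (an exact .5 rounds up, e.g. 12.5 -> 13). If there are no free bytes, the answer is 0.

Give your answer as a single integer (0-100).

Answer: 8

Derivation:
Op 1: a = malloc(3) -> a = 0; heap: [0-2 ALLOC][3-26 FREE]
Op 2: free(a) -> (freed a); heap: [0-26 FREE]
Op 3: b = malloc(1) -> b = 0; heap: [0-0 ALLOC][1-26 FREE]
Op 4: c = malloc(9) -> c = 1; heap: [0-0 ALLOC][1-9 ALLOC][10-26 FREE]
Op 5: d = malloc(2) -> d = 10; heap: [0-0 ALLOC][1-9 ALLOC][10-11 ALLOC][12-26 FREE]
Op 6: free(b) -> (freed b); heap: [0-0 FREE][1-9 ALLOC][10-11 ALLOC][12-26 FREE]
Op 7: e = malloc(3) -> e = 12; heap: [0-0 FREE][1-9 ALLOC][10-11 ALLOC][12-14 ALLOC][15-26 FREE]
Free blocks: [1 12] total_free=13 largest=12 -> 100*(13-12)/13 = 100/13 ≈ 7.692 -> rounds to 8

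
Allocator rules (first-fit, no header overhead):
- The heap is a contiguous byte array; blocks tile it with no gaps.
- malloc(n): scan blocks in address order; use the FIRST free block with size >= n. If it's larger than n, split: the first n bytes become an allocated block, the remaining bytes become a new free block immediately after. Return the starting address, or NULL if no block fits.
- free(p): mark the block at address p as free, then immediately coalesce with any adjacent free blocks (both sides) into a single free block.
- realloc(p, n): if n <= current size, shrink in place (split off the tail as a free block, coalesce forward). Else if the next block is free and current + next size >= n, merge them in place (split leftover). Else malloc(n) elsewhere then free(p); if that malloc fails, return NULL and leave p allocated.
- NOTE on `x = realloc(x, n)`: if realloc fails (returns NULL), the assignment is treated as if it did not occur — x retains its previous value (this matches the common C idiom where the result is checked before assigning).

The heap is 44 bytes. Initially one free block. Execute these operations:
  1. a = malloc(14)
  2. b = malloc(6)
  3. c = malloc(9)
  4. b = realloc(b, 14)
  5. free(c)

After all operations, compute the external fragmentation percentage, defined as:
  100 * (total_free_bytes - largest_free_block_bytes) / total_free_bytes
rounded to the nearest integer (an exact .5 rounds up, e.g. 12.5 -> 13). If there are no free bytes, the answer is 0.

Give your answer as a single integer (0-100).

Answer: 6

Derivation:
Op 1: a = malloc(14) -> a = 0; heap: [0-13 ALLOC][14-43 FREE]
Op 2: b = malloc(6) -> b = 14; heap: [0-13 ALLOC][14-19 ALLOC][20-43 FREE]
Op 3: c = malloc(9) -> c = 20; heap: [0-13 ALLOC][14-19 ALLOC][20-28 ALLOC][29-43 FREE]
Op 4: b = realloc(b, 14) -> b = 29; heap: [0-13 ALLOC][14-19 FREE][20-28 ALLOC][29-42 ALLOC][43-43 FREE]
Op 5: free(c) -> (freed c); heap: [0-13 ALLOC][14-28 FREE][29-42 ALLOC][43-43 FREE]
Free blocks: [15 1] total_free=16 largest=15 -> 100*(16-15)/16 = 100/16 = 6.25 -> rounds to 6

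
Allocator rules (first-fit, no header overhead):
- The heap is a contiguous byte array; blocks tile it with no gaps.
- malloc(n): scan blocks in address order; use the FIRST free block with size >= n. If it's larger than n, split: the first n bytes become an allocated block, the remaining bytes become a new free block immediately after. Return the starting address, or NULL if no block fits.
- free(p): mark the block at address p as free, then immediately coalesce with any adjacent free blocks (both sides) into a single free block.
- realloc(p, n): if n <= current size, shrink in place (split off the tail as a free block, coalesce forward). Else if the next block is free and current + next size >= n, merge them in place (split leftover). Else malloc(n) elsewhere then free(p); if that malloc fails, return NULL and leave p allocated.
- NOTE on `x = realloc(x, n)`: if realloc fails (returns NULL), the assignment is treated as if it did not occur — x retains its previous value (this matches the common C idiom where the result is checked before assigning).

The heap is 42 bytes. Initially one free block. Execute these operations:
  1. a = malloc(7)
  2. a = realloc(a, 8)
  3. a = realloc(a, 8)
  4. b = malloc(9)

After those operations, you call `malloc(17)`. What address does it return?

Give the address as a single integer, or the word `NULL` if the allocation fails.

Op 1: a = malloc(7) -> a = 0; heap: [0-6 ALLOC][7-41 FREE]
Op 2: a = realloc(a, 8) -> a = 0; heap: [0-7 ALLOC][8-41 FREE]
Op 3: a = realloc(a, 8) -> a = 0; heap: [0-7 ALLOC][8-41 FREE]
Op 4: b = malloc(9) -> b = 8; heap: [0-7 ALLOC][8-16 ALLOC][17-41 FREE]
malloc(17): first-fit scan over [0-7 ALLOC][8-16 ALLOC][17-41 FREE] -> 17

Answer: 17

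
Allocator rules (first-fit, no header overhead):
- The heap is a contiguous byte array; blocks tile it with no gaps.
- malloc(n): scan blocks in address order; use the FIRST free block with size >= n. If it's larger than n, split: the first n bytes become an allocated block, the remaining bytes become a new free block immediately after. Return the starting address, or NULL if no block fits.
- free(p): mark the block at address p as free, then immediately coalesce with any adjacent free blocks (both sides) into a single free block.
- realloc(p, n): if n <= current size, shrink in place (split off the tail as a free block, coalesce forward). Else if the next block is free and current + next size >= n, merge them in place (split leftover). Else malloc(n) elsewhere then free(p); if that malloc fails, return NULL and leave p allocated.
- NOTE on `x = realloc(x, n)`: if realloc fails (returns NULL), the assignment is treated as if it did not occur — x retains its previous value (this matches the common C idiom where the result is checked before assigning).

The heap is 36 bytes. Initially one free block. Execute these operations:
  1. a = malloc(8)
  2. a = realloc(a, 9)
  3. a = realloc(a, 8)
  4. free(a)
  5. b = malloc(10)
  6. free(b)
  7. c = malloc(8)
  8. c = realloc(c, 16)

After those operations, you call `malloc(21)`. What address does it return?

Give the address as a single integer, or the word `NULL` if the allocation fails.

Answer: NULL

Derivation:
Op 1: a = malloc(8) -> a = 0; heap: [0-7 ALLOC][8-35 FREE]
Op 2: a = realloc(a, 9) -> a = 0; heap: [0-8 ALLOC][9-35 FREE]
Op 3: a = realloc(a, 8) -> a = 0; heap: [0-7 ALLOC][8-35 FREE]
Op 4: free(a) -> (freed a); heap: [0-35 FREE]
Op 5: b = malloc(10) -> b = 0; heap: [0-9 ALLOC][10-35 FREE]
Op 6: free(b) -> (freed b); heap: [0-35 FREE]
Op 7: c = malloc(8) -> c = 0; heap: [0-7 ALLOC][8-35 FREE]
Op 8: c = realloc(c, 16) -> c = 0; heap: [0-15 ALLOC][16-35 FREE]
malloc(21): first-fit scan over [0-15 ALLOC][16-35 FREE] -> NULL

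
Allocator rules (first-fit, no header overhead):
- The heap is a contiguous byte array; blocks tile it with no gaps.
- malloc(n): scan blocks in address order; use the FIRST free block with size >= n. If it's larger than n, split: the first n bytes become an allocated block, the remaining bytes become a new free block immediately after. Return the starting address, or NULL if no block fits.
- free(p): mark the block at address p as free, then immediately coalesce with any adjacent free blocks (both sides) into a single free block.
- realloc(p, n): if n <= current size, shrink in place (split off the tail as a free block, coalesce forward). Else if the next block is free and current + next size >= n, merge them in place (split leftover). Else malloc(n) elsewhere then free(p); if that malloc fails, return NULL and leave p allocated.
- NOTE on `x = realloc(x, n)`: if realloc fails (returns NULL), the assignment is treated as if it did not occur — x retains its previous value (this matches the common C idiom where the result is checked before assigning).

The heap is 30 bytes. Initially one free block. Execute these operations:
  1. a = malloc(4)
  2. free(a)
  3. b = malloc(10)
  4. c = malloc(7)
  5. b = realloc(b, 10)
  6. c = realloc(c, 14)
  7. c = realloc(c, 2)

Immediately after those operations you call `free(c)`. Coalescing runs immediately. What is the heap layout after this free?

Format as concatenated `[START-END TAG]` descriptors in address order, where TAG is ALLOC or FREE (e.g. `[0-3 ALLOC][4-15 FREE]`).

Answer: [0-9 ALLOC][10-29 FREE]

Derivation:
Op 1: a = malloc(4) -> a = 0; heap: [0-3 ALLOC][4-29 FREE]
Op 2: free(a) -> (freed a); heap: [0-29 FREE]
Op 3: b = malloc(10) -> b = 0; heap: [0-9 ALLOC][10-29 FREE]
Op 4: c = malloc(7) -> c = 10; heap: [0-9 ALLOC][10-16 ALLOC][17-29 FREE]
Op 5: b = realloc(b, 10) -> b = 0; heap: [0-9 ALLOC][10-16 ALLOC][17-29 FREE]
Op 6: c = realloc(c, 14) -> c = 10; heap: [0-9 ALLOC][10-23 ALLOC][24-29 FREE]
Op 7: c = realloc(c, 2) -> c = 10; heap: [0-9 ALLOC][10-11 ALLOC][12-29 FREE]
free(c): c = 10 -> block [10-11 ALLOC]; mark free, coalesce with adjacent free neighbors -> [0-9 ALLOC][10-29 FREE]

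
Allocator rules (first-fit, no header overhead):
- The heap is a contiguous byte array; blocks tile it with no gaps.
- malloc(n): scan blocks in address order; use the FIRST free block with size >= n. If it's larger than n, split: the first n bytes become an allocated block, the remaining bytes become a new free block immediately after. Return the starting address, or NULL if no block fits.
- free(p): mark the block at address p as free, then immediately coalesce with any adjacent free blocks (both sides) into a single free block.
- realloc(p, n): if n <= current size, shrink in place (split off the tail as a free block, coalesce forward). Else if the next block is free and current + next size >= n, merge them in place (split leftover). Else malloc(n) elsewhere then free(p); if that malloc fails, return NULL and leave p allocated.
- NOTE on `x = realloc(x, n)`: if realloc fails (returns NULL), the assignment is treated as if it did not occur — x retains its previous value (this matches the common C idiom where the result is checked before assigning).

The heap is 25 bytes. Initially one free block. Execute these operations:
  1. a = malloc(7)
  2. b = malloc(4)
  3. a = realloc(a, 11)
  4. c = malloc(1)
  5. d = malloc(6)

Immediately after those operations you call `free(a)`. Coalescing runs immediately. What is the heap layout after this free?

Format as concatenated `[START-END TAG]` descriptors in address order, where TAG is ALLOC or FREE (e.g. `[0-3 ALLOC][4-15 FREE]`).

Op 1: a = malloc(7) -> a = 0; heap: [0-6 ALLOC][7-24 FREE]
Op 2: b = malloc(4) -> b = 7; heap: [0-6 ALLOC][7-10 ALLOC][11-24 FREE]
Op 3: a = realloc(a, 11) -> a = 11; heap: [0-6 FREE][7-10 ALLOC][11-21 ALLOC][22-24 FREE]
Op 4: c = malloc(1) -> c = 0; heap: [0-0 ALLOC][1-6 FREE][7-10 ALLOC][11-21 ALLOC][22-24 FREE]
Op 5: d = malloc(6) -> d = 1; heap: [0-0 ALLOC][1-6 ALLOC][7-10 ALLOC][11-21 ALLOC][22-24 FREE]
free(a): a = 11 -> block [11-21 ALLOC]; mark free, coalesce with adjacent free neighbors -> [0-0 ALLOC][1-6 ALLOC][7-10 ALLOC][11-24 FREE]

Answer: [0-0 ALLOC][1-6 ALLOC][7-10 ALLOC][11-24 FREE]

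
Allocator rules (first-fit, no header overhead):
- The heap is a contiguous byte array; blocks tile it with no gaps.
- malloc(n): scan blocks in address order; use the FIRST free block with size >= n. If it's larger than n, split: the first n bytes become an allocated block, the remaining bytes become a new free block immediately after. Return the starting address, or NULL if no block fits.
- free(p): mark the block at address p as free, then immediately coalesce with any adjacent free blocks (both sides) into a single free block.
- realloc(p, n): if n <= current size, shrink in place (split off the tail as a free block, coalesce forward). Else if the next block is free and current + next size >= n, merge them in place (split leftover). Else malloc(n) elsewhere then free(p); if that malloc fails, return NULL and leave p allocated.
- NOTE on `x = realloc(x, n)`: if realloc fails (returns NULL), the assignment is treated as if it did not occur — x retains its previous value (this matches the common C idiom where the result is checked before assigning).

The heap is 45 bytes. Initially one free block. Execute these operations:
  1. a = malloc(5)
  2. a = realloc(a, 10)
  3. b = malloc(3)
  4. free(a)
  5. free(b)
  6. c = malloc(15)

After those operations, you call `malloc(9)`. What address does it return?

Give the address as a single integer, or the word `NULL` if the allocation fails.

Op 1: a = malloc(5) -> a = 0; heap: [0-4 ALLOC][5-44 FREE]
Op 2: a = realloc(a, 10) -> a = 0; heap: [0-9 ALLOC][10-44 FREE]
Op 3: b = malloc(3) -> b = 10; heap: [0-9 ALLOC][10-12 ALLOC][13-44 FREE]
Op 4: free(a) -> (freed a); heap: [0-9 FREE][10-12 ALLOC][13-44 FREE]
Op 5: free(b) -> (freed b); heap: [0-44 FREE]
Op 6: c = malloc(15) -> c = 0; heap: [0-14 ALLOC][15-44 FREE]
malloc(9): first-fit scan over [0-14 ALLOC][15-44 FREE] -> 15

Answer: 15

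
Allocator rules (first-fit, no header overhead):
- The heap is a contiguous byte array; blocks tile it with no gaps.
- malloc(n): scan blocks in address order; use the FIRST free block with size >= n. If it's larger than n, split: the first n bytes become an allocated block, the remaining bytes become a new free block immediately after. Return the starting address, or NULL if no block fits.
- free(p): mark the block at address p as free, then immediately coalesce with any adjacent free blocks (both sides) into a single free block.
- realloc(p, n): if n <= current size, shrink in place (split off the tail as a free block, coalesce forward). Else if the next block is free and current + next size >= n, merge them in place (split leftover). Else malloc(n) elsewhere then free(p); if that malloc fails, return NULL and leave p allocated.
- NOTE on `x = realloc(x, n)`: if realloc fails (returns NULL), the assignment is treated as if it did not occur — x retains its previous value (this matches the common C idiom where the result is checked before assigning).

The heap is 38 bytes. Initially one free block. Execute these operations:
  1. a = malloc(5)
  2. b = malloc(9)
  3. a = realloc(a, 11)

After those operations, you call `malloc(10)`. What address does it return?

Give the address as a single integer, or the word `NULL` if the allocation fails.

Answer: 25

Derivation:
Op 1: a = malloc(5) -> a = 0; heap: [0-4 ALLOC][5-37 FREE]
Op 2: b = malloc(9) -> b = 5; heap: [0-4 ALLOC][5-13 ALLOC][14-37 FREE]
Op 3: a = realloc(a, 11) -> a = 14; heap: [0-4 FREE][5-13 ALLOC][14-24 ALLOC][25-37 FREE]
malloc(10): first-fit scan over [0-4 FREE][5-13 ALLOC][14-24 ALLOC][25-37 FREE] -> 25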